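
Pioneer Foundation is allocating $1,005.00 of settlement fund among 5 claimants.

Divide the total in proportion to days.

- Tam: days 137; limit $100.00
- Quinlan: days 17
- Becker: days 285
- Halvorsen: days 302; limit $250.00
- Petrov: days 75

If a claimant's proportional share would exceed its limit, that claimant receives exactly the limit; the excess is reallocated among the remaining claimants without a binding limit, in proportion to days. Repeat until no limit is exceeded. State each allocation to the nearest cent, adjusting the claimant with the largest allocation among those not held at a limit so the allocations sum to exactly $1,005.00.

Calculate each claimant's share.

Tam: $100.00 | Quinlan: $29.54 | Becker: $495.15 | Halvorsen: $250.00 | Petrov: $130.31

Days total: 816.
Proportional shares (ignoring caps): Tam 168.7316; Quinlan 20.9375; Becker 351.0110; Halvorsen 371.9485; Petrov 92.3713.
Held at cap: Tam ($100.00), Halvorsen ($250.00); balance $655.00 reallocated over remaining days 377.
Shares after redistribution: Quinlan 29.5358 → $29.54; Becker 495.1592 → $495.16; Petrov 130.30504 → $130.31.
Rounding difference −$0.01 applied to Becker → $495.15.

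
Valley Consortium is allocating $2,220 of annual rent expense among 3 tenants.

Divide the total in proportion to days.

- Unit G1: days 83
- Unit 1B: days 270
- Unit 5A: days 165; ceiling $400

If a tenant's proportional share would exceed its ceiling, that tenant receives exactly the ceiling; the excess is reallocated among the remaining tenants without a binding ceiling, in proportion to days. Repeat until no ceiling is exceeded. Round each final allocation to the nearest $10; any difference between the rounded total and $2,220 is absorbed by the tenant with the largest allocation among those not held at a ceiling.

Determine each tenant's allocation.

Unit G1: $430 · Unit 1B: $1,390 · Unit 5A: $400

Combined days = 518.
Proportional shares (ignoring caps): Unit G1 355.71; Unit 1B 1,157.14; Unit 5A 707.14.
Held at cap: Unit 5A ($400); remaining pool $1,820 reallocated over remaining days 353.
Remaining shares: Unit G1 427.93 → $430; Unit 1B 1,392.07 → $1,390.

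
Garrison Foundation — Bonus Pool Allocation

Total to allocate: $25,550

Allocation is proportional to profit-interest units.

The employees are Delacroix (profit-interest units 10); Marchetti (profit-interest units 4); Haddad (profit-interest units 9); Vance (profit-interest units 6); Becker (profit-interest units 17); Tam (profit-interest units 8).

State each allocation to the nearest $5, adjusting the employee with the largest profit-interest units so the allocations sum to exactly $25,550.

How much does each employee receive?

Profit-interest units total: 54.
Unrounded shares: Delacroix 10/54 × $25,550 = 4,731.48; Marchetti 4/54 × $25,550 = 1,892.59; Haddad 9/54 × $25,550 = 4,258.33; Vance 6/54 × $25,550 = 2,838.89; Becker 17/54 × $25,550 = 8,043.52; Tam 8/54 × $25,550 = 3,785.19.
At nearest $5: Delacroix $4,730; Marchetti $1,895; Haddad $4,260; Vance $2,840; Becker $8,045; Tam $3,785. Sum = $25,555.
Difference $25,550 − $25,555 = −$5 applied to largest profit-interest units (Becker): Becker becomes $8,040.

Delacroix: $4,730 | Marchetti: $1,895 | Haddad: $4,260 | Vance: $2,840 | Becker: $8,040 | Tam: $3,785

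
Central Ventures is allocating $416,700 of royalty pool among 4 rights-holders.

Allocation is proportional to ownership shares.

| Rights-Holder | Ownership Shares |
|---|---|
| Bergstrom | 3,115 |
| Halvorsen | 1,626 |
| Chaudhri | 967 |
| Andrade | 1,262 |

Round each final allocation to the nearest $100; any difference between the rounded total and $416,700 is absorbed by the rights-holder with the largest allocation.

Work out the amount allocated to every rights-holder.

Bergstrom: $186,300 · Halvorsen: $97,200 · Chaudhri: $57,800 · Andrade: $75,400

Total ownership shares = 6,970.
Unrounded shares: Bergstrom 3,115/6,970 × $416,700 = 186,229.63; Halvorsen 1,626/6,970 × $416,700 = 97,210.07; Chaudhri 967/6,970 × $416,700 = 57,811.89; Andrade 1,262/6,970 × $416,700 = 75,448.41.
Rounded to nearest $100: Bergstrom $186,200; Halvorsen $97,200; Chaudhri $57,800; Andrade $75,400. Sum = $416,600.
Difference $416,700 − $416,600 = +$100 applied to largest allocation (Bergstrom): Bergstrom becomes $186,300.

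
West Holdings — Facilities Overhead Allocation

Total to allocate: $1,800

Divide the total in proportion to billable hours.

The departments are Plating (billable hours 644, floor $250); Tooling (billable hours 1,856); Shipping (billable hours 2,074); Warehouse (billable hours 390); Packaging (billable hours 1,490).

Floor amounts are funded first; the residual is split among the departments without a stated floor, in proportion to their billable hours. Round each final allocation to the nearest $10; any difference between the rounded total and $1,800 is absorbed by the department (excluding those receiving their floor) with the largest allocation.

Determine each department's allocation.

Fund the minimums — Plating $250. Balance $1,550.
Balance split over remaining billable hours 5,810: Tooling 495.15 → $500; Shipping 553.30 → $550; Warehouse 104.04 → $100; Packaging 397.50 → $400.

Plating: $250 | Tooling: $500 | Shipping: $550 | Warehouse: $100 | Packaging: $400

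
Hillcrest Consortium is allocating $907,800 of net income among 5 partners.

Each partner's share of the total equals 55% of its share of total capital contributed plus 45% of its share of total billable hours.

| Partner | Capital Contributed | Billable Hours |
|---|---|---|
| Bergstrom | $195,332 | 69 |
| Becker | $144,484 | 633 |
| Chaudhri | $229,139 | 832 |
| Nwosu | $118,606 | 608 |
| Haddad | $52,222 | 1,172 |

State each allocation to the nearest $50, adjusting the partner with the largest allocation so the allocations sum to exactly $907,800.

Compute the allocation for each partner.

Capital contributed total 739,783; billable hours total 3,314.
Blended shares (55% capital contributed + 45% billable hours): Bergstrom 0.1546; Becker 0.1934; Chaudhri 0.2833; Nwosu 0.1707; Haddad 0.1980.
Unrounded shares: Bergstrom 140,337.82; Becker 175,542.91; Chaudhri 257,208.09; Nwosu 154,995.78; Haddad 179,715.41.
Rounded to nearest $50: Bergstrom $140,350; Becker $175,550; Chaudhri $257,200; Nwosu $155,000; Haddad $179,700. Sum = $907,800.
No rounding difference to absorb.

Bergstrom: $140,350; Becker: $175,550; Chaudhri: $257,200; Nwosu: $155,000; Haddad: $179,700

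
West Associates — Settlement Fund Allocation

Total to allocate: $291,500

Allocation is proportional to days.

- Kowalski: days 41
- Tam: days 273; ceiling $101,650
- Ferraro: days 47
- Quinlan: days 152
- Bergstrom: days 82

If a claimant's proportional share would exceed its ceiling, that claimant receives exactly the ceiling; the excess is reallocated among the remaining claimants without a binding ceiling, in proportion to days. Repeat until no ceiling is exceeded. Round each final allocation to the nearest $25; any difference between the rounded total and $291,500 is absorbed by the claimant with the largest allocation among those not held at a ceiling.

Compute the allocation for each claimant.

Kowalski: $24,175 | Tam: $101,650 | Ferraro: $27,700 | Quinlan: $89,625 | Bergstrom: $48,350

Days total: 595.
Proportional shares (ignoring caps): Kowalski 20,086.55; Tam 133,747.06; Ferraro 23,026.05; Quinlan 74,467.23; Bergstrom 40,173.11.
Cap binds for Tam ($101,650); remaining pool $189,850 reallocated over remaining days 322.
Remaining shares: Kowalski 24,173.45 → $24,175; Ferraro 27,711.02 → $27,700; Quinlan 89,618.63 → $89,625; Bergstrom 48,346.89 → $48,350.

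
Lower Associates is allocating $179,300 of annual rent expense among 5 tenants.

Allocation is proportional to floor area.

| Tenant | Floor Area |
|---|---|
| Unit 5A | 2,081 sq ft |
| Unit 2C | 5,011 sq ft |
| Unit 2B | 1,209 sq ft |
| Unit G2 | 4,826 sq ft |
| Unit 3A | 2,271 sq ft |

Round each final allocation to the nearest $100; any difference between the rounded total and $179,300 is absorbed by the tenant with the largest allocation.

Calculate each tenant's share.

Unit 5A: $24,200 · Unit 2C: $58,400 · Unit 2B: $14,100 · Unit G2: $56,200 · Unit 3A: $26,400

Total floor area = 15,398.
Unrounded shares: Unit 5A 2,081/15,398 × $179,300 = 24,231.93; Unit 2C 5,011/15,398 × $179,300 = 58,349.94; Unit 2B 1,209/15,398 × $179,300 = 14,078.04; Unit G2 4,826/15,398 × $179,300 = 56,195.73; Unit 3A 2,271/15,398 × $179,300 = 26,444.36.
After rounding ($100): Unit 5A $24,200; Unit 2C $58,300; Unit 2B $14,100; Unit G2 $56,200; Unit 3A $26,400. Sum = $179,200.
Difference $179,300 − $179,200 = +$100 applied to largest allocation (Unit 2C): Unit 2C becomes $58,400.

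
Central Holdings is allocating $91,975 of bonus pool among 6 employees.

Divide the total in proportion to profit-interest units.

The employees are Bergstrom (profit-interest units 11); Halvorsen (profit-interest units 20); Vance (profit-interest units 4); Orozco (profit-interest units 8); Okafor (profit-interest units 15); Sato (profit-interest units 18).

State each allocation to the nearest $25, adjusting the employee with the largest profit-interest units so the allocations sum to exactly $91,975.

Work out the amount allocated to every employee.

Bergstrom: $13,300 | Halvorsen: $24,225 | Vance: $4,850 | Orozco: $9,675 | Okafor: $18,150 | Sato: $21,775

Combined profit-interest units = 11 + 20 + 4 + 8 + 15 + 18 = 76.
Unrounded shares: Bergstrom 13,312.17; Halvorsen 24,203.95; Vance 4,840.79; Orozco 9,681.58; Okafor 18,152.96; Sato 21,783.55.
After rounding ($25): Bergstrom $13,300; Halvorsen $24,200; Vance $4,850; Orozco $9,675; Okafor $18,150; Sato $21,775. Sum = $91,950.
Difference $91,975 − $91,950 = +$25 applied to largest profit-interest units (Halvorsen): Halvorsen becomes $24,225.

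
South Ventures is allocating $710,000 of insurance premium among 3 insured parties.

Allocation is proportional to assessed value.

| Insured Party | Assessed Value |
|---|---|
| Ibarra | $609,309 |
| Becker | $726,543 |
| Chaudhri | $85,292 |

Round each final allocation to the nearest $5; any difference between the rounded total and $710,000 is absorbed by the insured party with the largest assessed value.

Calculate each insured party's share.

Ibarra: $304,410 | Becker: $362,980 | Chaudhri: $42,610

Sum of assessed value: 609,309 + 726,543 + 85,292 = 1,421,144.
Pro-rata amounts: Ibarra 304,409.26; Becker 362,979.07; Chaudhri 42,611.67.
After rounding ($5): Ibarra $304,410; Becker $362,980; Chaudhri $42,610. Sum = $710,000.
Sum already equals the total — no adjustment.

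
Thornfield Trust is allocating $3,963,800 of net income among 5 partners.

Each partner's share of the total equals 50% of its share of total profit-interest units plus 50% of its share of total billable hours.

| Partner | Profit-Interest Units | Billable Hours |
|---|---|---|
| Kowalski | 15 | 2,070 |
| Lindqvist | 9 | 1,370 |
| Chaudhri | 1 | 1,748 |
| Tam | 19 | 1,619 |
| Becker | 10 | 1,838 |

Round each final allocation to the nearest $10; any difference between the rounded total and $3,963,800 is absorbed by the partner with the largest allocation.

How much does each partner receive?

Kowalski: $1,025,080 | Lindqvist: $644,390 | Chaudhri: $437,440 | Tam: $1,068,500 | Becker: $788,390

Profit-interest units total 54; billable hours total 8,645.
Composite weights (50% profit-interest units + 50% billable hours): Kowalski 0.2586; Lindqvist 0.1626; Chaudhri 0.1104; Tam 0.2696; Becker 0.1989.
Proportional shares: Kowalski 1,025,083.36; Lindqvist 644,394.52; Chaudhri 437,437.68; Tam 1,068,497.26; Becker 788,387.19.
At nearest $10: Kowalski $1,025,080; Lindqvist $644,390; Chaudhri $437,440; Tam $1,068,500; Becker $788,390. Sum = $3,963,800.
No rounding difference to absorb.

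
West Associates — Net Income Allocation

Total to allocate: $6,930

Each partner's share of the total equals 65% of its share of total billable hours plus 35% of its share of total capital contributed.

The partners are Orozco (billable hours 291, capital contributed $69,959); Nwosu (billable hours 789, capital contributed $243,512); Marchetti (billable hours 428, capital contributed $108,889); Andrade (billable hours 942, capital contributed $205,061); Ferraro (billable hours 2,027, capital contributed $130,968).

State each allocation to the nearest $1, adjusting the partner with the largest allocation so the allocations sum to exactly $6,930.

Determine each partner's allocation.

Orozco: $517 | Nwosu: $1,573 | Marchetti: $779 | Andrade: $1,604 | Ferraro: $2,457

Totals — billable hours 4,477, capital contributed 758,389.
Blended shares (65% billable hours + 35% capital contributed): Orozco 0.0745; Nwosu 0.2269; Marchetti 0.1124; Andrade 0.2314; Ferraro 0.3547.
Unrounded shares: Orozco 516.53; Nwosu 1,572.65; Marchetti 778.88; Andrade 1,603.62; Ferraro 2,458.32.
At nearest $1: Orozco $517; Nwosu $1,573; Marchetti $779; Andrade $1,604; Ferraro $2,458. Sum = $6,931.
Difference $6,930 − $6,931 = −$1 applied to largest allocation (Ferraro): Ferraro becomes $2,457.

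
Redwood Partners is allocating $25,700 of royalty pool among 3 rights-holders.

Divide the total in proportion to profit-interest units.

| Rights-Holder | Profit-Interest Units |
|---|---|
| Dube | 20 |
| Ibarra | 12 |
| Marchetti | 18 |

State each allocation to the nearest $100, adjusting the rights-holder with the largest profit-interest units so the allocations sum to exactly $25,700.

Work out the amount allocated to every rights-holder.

Total profit-interest units = 50.
Raw shares: Dube 20/50 × $25,700 = 10,280.00; Ibarra 12/50 × $25,700 = 6,168.00; Marchetti 18/50 × $25,700 = 9,252.00.
Rounded to nearest $100: Dube $10,300; Ibarra $6,200; Marchetti $9,300. Sum = $25,800.
Difference $25,700 − $25,800 = −$100 applied to largest profit-interest units (Dube): Dube becomes $10,200.

Dube: $10,200 | Ibarra: $6,200 | Marchetti: $9,300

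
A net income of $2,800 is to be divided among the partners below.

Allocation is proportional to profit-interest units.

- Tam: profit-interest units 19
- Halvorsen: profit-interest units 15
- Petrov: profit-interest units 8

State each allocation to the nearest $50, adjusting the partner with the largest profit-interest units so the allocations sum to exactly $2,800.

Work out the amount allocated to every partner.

Tam: $1,250 · Halvorsen: $1,000 · Petrov: $550

Sum of profit-interest units: 19 + 15 + 8 = 42.
Unrounded shares: Tam 1,266.67; Halvorsen 1,000.00; Petrov 533.33.
Rounded to nearest $50: Tam $1,250; Halvorsen $1,000; Petrov $550. Sum = $2,800.
Rounded total matches; no reconciliation needed.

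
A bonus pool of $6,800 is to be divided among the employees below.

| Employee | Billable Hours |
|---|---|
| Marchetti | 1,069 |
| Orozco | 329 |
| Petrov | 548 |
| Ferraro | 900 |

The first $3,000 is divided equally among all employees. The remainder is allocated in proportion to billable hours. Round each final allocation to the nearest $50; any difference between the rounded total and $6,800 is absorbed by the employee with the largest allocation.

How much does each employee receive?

Marchetti: $2,150 · Orozco: $1,200 · Petrov: $1,500 · Ferraro: $1,950

First tranche $3,000 split equally: $750 each.
Remainder $3,800 by billable hours (total 2,846): Marchetti 1,427.34 → $1,450; Orozco 439.28 → $450; Petrov 731.69 → $750; Ferraro 1,201.69 → $1,200.
Rounding difference −$50 on remainder applied to Marchetti.
Totals: Marchetti $750 + $1,400 = $2,150; Orozco $750 + $450 = $1,200; Petrov $750 + $750 = $1,500; Ferraro $750 + $1,200 = $1,950.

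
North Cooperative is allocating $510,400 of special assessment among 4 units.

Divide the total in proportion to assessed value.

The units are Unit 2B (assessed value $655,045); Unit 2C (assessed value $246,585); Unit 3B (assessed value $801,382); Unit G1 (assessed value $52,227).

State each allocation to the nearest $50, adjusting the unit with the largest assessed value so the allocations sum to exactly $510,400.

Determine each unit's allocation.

Unit 2B: $190,500 · Unit 2C: $71,700 · Unit 3B: $233,000 · Unit G1: $15,200

Total assessed value = 1,755,239.
Unrounded shares: Unit 2B 655,045/1,755,239 × $510,400 = 190,478.32; Unit 2C 246,585/1,755,239 × $510,400 = 71,703.62; Unit 3B 801,382/1,755,239 × $510,400 = 233,031.16; Unit G1 52,227/1,755,239 × $510,400 = 15,186.91.
Rounded to nearest $50: Unit 2B $190,500; Unit 2C $71,700; Unit 3B $233,050; Unit G1 $15,200. Sum = $510,450.
Difference $510,400 − $510,450 = −$50 applied to largest assessed value (Unit 3B): Unit 3B becomes $233,000.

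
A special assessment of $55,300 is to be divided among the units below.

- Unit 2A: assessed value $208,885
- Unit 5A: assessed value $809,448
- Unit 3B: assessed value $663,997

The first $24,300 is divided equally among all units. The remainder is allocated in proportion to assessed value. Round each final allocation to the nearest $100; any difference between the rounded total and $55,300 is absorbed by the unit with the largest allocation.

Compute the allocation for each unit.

$24,300 shared equally gives $8,100 per unit.
Remainder $31,000 by assessed value (total 1,682,330): Unit 2A 3,849.09 → $3,800; Unit 5A 14,915.56 → $14,900; Unit 3B 12,235.36 → $12,200.
Rounding difference +$100 on remainder applied to Unit 5A.
Totals: Unit 2A $8,100 + $3,800 = $11,900; Unit 5A $8,100 + $15,000 = $23,100; Unit 3B $8,100 + $12,200 = $20,300.

Unit 2A: $11,900 | Unit 5A: $23,100 | Unit 3B: $20,300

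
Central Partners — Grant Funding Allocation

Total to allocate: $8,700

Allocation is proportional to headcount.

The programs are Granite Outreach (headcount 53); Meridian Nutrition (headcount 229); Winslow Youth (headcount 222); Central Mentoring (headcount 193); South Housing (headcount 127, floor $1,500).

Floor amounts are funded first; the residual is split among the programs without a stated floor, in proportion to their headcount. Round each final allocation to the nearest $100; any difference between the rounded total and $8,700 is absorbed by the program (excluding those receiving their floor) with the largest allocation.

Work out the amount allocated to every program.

Granite Outreach: $500; Meridian Nutrition: $2,400; Winslow Youth: $2,300; Central Mentoring: $2,000; South Housing: $1,500

Minimums first: South Housing $1,500. Balance $7,200.
Balance split over remaining headcount 697: Granite Outreach 547.49 → $500; Meridian Nutrition 2,365.57 → $2,400; Winslow Youth 2,293.26 → $2,300; Central Mentoring 1,993.69 → $2,000.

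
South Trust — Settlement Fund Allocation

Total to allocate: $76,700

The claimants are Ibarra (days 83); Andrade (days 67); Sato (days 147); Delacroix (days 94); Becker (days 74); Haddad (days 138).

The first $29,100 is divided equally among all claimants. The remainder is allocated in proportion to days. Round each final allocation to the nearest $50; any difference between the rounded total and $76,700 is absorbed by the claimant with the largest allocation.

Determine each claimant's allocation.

$29,100 shared equally gives $4,850 per claimant.
Remainder $47,600 by days (total 603): Ibarra 6,551.91 → $6,550; Andrade 5,288.89 → $5,300; Sato 11,603.98 → $11,600; Delacroix 7,420.23 → $7,400; Becker 5,841.46 → $5,850; Haddad 10,893.53 → $10,900.
Totals: Ibarra $4,850 + $6,550 = $11,400; Andrade $4,850 + $5,300 = $10,150; Sato $4,850 + $11,600 = $16,450; Delacroix $4,850 + $7,400 = $12,250; Becker $4,850 + $5,850 = $10,700; Haddad $4,850 + $10,900 = $15,750.

Ibarra: $11,400 | Andrade: $10,150 | Sato: $16,450 | Delacroix: $12,250 | Becker: $10,700 | Haddad: $15,750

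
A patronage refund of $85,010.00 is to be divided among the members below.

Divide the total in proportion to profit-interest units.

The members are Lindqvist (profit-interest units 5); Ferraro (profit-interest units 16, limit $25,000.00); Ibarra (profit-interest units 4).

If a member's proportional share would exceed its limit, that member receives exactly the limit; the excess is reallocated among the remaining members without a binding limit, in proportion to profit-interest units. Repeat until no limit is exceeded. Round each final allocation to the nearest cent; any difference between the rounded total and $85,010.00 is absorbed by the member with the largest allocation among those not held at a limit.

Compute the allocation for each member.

Combined profit-interest units = 25.
Pro-rata shares before constraints: Lindqvist 17,002.0000; Ferraro 54,406.4000; Ibarra 13,601.6000.
Held at cap: Ferraro ($25,000.00); balance $60,010.00 reallocated over remaining profit-interest units 9.
Remaining shares: Lindqvist 33,338.8889 → $33,338.89; Ibarra 26,671.1111 → $26,671.11.

Lindqvist: $33,338.89; Ferraro: $25,000.00; Ibarra: $26,671.11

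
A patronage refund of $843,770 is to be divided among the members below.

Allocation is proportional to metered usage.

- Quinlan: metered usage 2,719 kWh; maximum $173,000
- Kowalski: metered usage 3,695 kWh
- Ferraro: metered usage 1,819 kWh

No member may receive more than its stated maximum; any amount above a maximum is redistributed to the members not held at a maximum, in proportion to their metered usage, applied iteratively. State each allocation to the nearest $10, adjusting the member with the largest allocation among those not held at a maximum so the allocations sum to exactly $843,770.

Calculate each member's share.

Sum of metered usage: 8,233.
Pro-rata shares before constraints: Quinlan 278,660.35; Kowalski 378,687.01; Ferraro 186,422.64.
Held at cap: Quinlan ($173,000); balance $670,770 reallocated over remaining metered usage 5,514.
Remaining shares: Kowalski 449,491.32 → $449,490; Ferraro 221,278.68 → $221,280.

Quinlan: $173,000 | Kowalski: $449,490 | Ferraro: $221,280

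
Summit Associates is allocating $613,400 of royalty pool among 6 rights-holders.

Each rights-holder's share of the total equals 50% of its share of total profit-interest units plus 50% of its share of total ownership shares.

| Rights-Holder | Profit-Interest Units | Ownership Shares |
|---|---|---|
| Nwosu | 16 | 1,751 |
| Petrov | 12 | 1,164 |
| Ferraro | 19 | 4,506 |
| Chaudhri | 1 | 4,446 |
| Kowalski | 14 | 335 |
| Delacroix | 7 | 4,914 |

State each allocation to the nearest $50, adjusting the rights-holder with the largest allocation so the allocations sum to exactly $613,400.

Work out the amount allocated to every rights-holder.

Nwosu: $102,500 · Petrov: $74,200 · Ferraro: $165,200 · Chaudhri: $84,100 · Kowalski: $68,250 · Delacroix: $119,150

Totals — profit-interest units 69, ownership shares 17,116.
Blended shares (50% profit-interest units + 50% ownership shares): Nwosu 0.1671; Petrov 0.1210; Ferraro 0.2693; Chaudhri 0.1371; Kowalski 0.1112; Delacroix 0.1943.
Unrounded shares: Nwosu 102,494.85; Petrov 74,196.74; Ferraro 165,196.21; Chaudhri 84,112.38; Kowalski 68,231.82; Delacroix 119,168.00.
Rounded to nearest $50: Nwosu $102,500; Petrov $74,200; Ferraro $165,200; Chaudhri $84,100; Kowalski $68,250; Delacroix $119,150. Sum = $613,400.
No rounding difference to absorb.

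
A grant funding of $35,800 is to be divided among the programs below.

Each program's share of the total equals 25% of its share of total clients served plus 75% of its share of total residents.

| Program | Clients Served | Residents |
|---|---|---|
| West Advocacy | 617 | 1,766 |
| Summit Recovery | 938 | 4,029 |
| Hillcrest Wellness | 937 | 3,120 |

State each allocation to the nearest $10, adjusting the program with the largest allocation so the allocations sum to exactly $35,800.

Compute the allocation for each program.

West Advocacy: $7,530 · Summit Recovery: $15,510 · Hillcrest Wellness: $12,760

Totals — clients served 2,492, residents 8,915.
Composite weights (25% clients served + 75% residents): West Advocacy 0.2105; Summit Recovery 0.4331; Hillcrest Wellness 0.3565.
Proportional shares: West Advocacy 7,534.75; Summit Recovery 15,503.27; Hillcrest Wellness 12,761.98.
Rounded to nearest $10: West Advocacy $7,530; Summit Recovery $15,500; Hillcrest Wellness $12,760. Sum = $35,790.
Difference $35,800 − $35,790 = +$10 applied to largest allocation (Summit Recovery): Summit Recovery becomes $15,510.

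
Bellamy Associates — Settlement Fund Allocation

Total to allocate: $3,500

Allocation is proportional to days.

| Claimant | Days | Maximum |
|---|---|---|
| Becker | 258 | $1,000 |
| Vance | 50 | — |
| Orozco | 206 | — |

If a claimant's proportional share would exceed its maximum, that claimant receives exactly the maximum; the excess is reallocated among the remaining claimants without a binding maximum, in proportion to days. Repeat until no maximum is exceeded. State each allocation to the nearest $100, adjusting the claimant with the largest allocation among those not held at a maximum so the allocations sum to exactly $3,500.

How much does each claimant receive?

Becker: $1,000 · Vance: $500 · Orozco: $2,000

Total days = 514.
Pro-rata shares before constraints: Becker 1,756.81; Vance 340.47; Orozco 1,402.72.
Cap binds for Becker ($1,000); remaining pool $2,500 reallocated over remaining days 256.
Shares after redistribution: Vance 488.28 → $500; Orozco 2,011.72 → $2,000.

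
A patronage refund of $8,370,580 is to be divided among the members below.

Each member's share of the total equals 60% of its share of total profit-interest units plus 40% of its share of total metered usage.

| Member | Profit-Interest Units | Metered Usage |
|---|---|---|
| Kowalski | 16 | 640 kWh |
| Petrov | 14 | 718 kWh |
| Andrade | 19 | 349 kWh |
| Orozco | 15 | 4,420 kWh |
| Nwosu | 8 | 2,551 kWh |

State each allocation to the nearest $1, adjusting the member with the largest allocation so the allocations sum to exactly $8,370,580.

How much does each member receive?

Kowalski: $1,363,008 | Petrov: $1,253,594 | Andrade: $1,459,996 | Orozco: $2,751,691 | Nwosu: $1,542,291

Totals — profit-interest units 72, metered usage 8,678.
Combined weights (60% profit-interest units + 40% metered usage): Kowalski 0.1628; Petrov 0.1498; Andrade 0.1744; Orozco 0.3287; Nwosu 0.1843.
Proportional shares: Kowalski 1,363,008.48; Petrov 1,253,593.55; Andrade 1,459,996.47; Orozco 2,751,690.72; Nwosu 1,542,290.78.
At nearest $1: Kowalski $1,363,008; Petrov $1,253,594; Andrade $1,459,996; Orozco $2,751,691; Nwosu $1,542,291. Sum = $8,370,580.
Sum already equals the total — no adjustment.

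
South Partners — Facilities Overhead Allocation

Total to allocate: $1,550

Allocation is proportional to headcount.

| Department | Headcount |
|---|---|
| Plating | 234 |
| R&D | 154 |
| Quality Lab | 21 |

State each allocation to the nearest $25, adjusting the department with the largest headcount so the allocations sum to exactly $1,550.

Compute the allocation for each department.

Total headcount = 234 + 154 + 21 = 409.
Proportional shares: Plating 886.80; R&D 583.62; Quality Lab 79.58.
After rounding ($25): Plating $875; R&D $575; Quality Lab $75. Sum = $1,525.
Difference $1,550 − $1,525 = +$25 applied to largest headcount (Plating): Plating becomes $900.

Plating: $900; R&D: $575; Quality Lab: $75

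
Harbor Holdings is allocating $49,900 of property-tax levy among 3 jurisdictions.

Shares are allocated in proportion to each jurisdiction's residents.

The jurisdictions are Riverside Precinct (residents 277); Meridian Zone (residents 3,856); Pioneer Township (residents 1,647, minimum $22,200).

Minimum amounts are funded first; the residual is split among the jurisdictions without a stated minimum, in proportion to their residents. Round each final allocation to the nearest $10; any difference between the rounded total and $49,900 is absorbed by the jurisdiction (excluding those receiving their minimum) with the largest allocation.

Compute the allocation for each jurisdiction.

Fund the minimums — Pioneer Township $22,200. Residual $27,700.
Residual split over remaining residents 4,133: Riverside Precinct 1,856.50 → $1,860; Meridian Zone 25,843.50 → $25,840.

Riverside Precinct: $1,860 | Meridian Zone: $25,840 | Pioneer Township: $22,200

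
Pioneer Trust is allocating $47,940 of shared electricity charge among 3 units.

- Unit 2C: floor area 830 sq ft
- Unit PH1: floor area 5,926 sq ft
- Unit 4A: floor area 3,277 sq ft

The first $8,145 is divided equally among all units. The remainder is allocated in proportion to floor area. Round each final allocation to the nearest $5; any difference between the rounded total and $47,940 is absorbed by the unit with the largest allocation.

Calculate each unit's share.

First tranche $8,145 split equally: $2,715 each.
Remainder $39,795 by floor area (total 10,033): Unit 2C 3,292.12 → $3,290; Unit PH1 23,504.95 → $23,505; Unit 4A 12,997.93 → $13,000.
Totals: Unit 2C $2,715 + $3,290 = $6,005; Unit PH1 $2,715 + $23,505 = $26,220; Unit 4A $2,715 + $13,000 = $15,715.

Unit 2C: $6,005 · Unit PH1: $26,220 · Unit 4A: $15,715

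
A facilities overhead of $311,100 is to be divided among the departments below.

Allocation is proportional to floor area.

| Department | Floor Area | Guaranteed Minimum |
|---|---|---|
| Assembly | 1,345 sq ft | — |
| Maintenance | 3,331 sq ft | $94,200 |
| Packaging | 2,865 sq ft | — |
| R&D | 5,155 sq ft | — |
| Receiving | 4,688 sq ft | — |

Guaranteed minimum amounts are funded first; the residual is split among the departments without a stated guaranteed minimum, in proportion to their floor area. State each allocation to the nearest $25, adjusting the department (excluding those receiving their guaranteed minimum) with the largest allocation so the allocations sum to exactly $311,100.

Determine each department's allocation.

Guaranteed amounts: Maintenance $94,200. Remaining pool $216,900.
Remaining pool split over remaining floor area 14,053: Assembly 20,759.30 → $20,750; Packaging 44,219.63 → $44,225; R&D 79,564.47 → $79,575; Receiving 72,356.59 → $72,350.

Assembly: $20,750 · Maintenance: $94,200 · Packaging: $44,225 · R&D: $79,575 · Receiving: $72,350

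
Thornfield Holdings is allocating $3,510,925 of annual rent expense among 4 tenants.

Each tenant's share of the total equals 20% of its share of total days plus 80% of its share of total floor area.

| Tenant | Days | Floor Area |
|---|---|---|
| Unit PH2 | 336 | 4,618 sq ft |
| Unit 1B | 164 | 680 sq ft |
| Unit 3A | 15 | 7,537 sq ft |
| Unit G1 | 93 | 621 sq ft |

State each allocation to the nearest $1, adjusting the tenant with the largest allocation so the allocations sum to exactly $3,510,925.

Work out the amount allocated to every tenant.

Totals — days 608, floor area 13,456.
Combined weights (20% days + 80% floor area): Unit PH2 0.3851; Unit 1B 0.0944; Unit 3A 0.4530; Unit G1 0.0675.
Proportional shares: Unit PH2 1,351,988.47; Unit 1B 331,345.06; Unit 3A 1,590,560.37; Unit G1 237,031.11.
At nearest $1: Unit PH2 $1,351,988; Unit 1B $331,345; Unit 3A $1,590,560; Unit G1 $237,031. Sum = $3,510,924.
Difference $3,510,925 − $3,510,924 = +$1 applied to largest allocation (Unit 3A): Unit 3A becomes $1,590,561.

Unit PH2: $1,351,988 · Unit 1B: $331,345 · Unit 3A: $1,590,561 · Unit G1: $237,031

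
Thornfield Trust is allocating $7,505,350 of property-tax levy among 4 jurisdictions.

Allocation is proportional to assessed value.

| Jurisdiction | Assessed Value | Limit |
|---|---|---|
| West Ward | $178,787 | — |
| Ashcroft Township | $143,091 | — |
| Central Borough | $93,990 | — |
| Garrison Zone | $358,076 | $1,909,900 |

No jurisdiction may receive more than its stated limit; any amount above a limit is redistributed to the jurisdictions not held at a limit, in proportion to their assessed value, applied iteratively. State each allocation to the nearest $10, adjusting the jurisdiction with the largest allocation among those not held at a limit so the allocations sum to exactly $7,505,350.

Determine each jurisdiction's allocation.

Combined assessed value = 773,944.
Unconstrained shares: West Ward 1,733,793.41; Ashcroft Township 1,387,630.16; Central Borough 911,471.43; Garrison Zone 3,472,454.99.
Cap binds for Garrison Zone ($1,909,900); balance $5,595,450 reallocated over remaining assessed value 415,868.
Shares after redistribution: West Ward 2,405,555.90 → $2,405,560; Ashcroft Township 1,925,270.85 → $1,925,270; Central Borough 1,264,623.26 → $1,264,620.

West Ward: $2,405,560 | Ashcroft Township: $1,925,270 | Central Borough: $1,264,620 | Garrison Zone: $1,909,900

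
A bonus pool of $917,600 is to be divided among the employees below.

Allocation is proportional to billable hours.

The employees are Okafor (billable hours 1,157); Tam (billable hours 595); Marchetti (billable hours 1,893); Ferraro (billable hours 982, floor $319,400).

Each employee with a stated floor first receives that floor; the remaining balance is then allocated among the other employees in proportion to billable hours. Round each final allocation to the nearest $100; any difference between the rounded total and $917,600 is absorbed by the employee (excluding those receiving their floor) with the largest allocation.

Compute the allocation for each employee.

Okafor: $189,900 · Tam: $97,600 · Marchetti: $310,700 · Ferraro: $319,400

Guaranteed amounts: Ferraro $319,400. Balance $598,200.
Balance split over remaining billable hours 3,645: Okafor 189,881.32 → $189,900; Tam 97,648.56 → $97,600; Marchetti 310,670.12 → $310,700.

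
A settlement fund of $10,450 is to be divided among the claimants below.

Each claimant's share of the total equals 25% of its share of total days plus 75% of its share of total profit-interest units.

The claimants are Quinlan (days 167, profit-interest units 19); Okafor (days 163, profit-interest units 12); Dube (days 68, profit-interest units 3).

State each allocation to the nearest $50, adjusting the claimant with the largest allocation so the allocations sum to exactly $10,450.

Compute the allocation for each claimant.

Totals — days 398, profit-interest units 34.
Composite weights (25% days + 75% profit-interest units): Quinlan 0.5240; Okafor 0.3671; Dube 0.1089.
Raw shares: Quinlan 5,475.98; Okafor 3,836.12; Dube 1,137.90.
Rounded to nearest $50: Quinlan $5,500; Okafor $3,850; Dube $1,150. Sum = $10,500.
Difference $10,450 − $10,500 = −$50 applied to largest allocation (Quinlan): Quinlan becomes $5,450.

Quinlan: $5,450 · Okafor: $3,850 · Dube: $1,150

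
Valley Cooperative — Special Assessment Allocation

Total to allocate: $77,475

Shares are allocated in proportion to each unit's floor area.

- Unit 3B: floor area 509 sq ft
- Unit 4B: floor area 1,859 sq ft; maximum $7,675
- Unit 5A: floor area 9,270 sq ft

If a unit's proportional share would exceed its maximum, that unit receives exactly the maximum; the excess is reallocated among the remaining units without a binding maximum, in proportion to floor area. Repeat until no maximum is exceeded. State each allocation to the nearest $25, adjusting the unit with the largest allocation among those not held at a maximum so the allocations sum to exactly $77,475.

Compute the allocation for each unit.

Combined floor area = 11,638.
Pro-rata shares before constraints: Unit 3B 3,388.45; Unit 4B 12,375.50; Unit 5A 61,711.05.
Capped: Unit 4B ($7,675); remaining pool $69,800 reallocated over remaining floor area 9,779.
Redistributed shares: Unit 3B 3,633.11 → $3,625; Unit 5A 66,166.89 → $66,175.

Unit 3B: $3,625 · Unit 4B: $7,675 · Unit 5A: $66,175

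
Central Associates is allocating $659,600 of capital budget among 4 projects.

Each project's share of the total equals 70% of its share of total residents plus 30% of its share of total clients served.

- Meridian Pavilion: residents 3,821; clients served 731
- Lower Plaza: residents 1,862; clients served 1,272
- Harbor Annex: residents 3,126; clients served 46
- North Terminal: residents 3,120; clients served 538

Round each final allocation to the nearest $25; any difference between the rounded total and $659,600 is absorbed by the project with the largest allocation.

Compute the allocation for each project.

Totals — residents 11,929, clients served 2,587.
Blended shares (70% residents + 30% clients served): Meridian Pavilion 0.3090; Lower Plaza 0.2568; Harbor Annex 0.1888; North Terminal 0.2455.
Pro-rata amounts: Meridian Pavilion 203,808.68; Lower Plaza 169,365.43; Harbor Annex 124,512.49; North Terminal 161,913.40.
At nearest $25: Meridian Pavilion $203,800; Lower Plaza $169,375; Harbor Annex $124,500; North Terminal $161,925. Sum = $659,600.
Sum already equals the total — no adjustment.

Meridian Pavilion: $203,800 · Lower Plaza: $169,375 · Harbor Annex: $124,500 · North Terminal: $161,925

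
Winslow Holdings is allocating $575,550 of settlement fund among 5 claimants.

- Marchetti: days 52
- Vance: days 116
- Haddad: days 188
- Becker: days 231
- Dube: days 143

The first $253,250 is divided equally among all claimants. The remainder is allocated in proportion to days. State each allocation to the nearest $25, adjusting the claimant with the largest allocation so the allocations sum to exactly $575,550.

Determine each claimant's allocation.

$253,250 shared equally gives $50,650 per claimant.
Remainder $322,300 by days (total 730): Marchetti 22,958.36 → $22,950; Vance 51,214.79 → $51,225; Haddad 83,003.29 → $83,000; Becker 101,988.08 → $102,000; Dube 63,135.48 → $63,125.
Totals: Marchetti $50,650 + $22,950 = $73,600; Vance $50,650 + $51,225 = $101,875; Haddad $50,650 + $83,000 = $133,650; Becker $50,650 + $102,000 = $152,650; Dube $50,650 + $63,125 = $113,775.

Marchetti: $73,600 · Vance: $101,875 · Haddad: $133,650 · Becker: $152,650 · Dube: $113,775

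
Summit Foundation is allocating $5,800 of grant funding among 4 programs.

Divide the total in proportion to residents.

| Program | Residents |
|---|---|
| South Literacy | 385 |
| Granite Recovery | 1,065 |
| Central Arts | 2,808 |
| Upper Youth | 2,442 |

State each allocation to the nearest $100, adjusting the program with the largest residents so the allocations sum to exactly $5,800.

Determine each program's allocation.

South Literacy: $300 | Granite Recovery: $900 | Central Arts: $2,500 | Upper Youth: $2,100

Total residents = 6,700.
Unrounded shares: South Literacy 385/6,700 × $5,800 = 333.28; Granite Recovery 1,065/6,700 × $5,800 = 921.94; Central Arts 2,808/6,700 × $5,800 = 2,430.81; Upper Youth 2,442/6,700 × $5,800 = 2,113.97.
Rounded to nearest $100: South Literacy $300; Granite Recovery $900; Central Arts $2,400; Upper Youth $2,100. Sum = $5,700.
Difference $5,800 − $5,700 = +$100 applied to largest residents (Central Arts): Central Arts becomes $2,500.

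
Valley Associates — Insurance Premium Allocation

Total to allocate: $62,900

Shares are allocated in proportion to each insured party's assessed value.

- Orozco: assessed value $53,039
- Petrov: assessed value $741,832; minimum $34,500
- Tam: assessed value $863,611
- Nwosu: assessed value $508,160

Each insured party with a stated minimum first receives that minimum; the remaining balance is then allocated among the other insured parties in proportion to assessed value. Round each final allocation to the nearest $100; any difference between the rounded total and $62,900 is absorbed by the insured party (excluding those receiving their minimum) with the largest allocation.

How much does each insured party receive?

Minimums first: Petrov $34,500. Residual $28,400.
Residual split over remaining assessed value 1,424,810: Orozco 1,057.20 → $1,100; Tam 17,213.91 → $17,200; Nwosu 10,128.89 → $10,100.

Orozco: $1,100 | Petrov: $34,500 | Tam: $17,200 | Nwosu: $10,100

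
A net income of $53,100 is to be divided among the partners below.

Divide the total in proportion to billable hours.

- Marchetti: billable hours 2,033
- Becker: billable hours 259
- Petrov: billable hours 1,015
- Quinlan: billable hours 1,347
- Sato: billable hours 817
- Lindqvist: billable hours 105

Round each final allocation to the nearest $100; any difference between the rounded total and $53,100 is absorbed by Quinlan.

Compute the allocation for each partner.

Marchetti: $19,400 | Becker: $2,500 | Petrov: $9,700 | Quinlan: $12,700 | Sato: $7,800 | Lindqvist: $1,000

Combined billable hours = 5,576.
Raw shares: Marchetti 2,033/5,576 × $53,100 = 19,360.17; Becker 259/5,576 × $53,100 = 2,466.45; Petrov 1,015/5,576 × $53,100 = 9,665.80; Quinlan 1,347/5,576 × $53,100 = 12,827.42; Sato 817/5,576 × $53,100 = 7,780.25; Lindqvist 105/5,576 × $53,100 = 999.91.
Rounded to nearest $100: Marchetti $19,400; Becker $2,500; Petrov $9,700; Quinlan $12,800; Sato $7,800; Lindqvist $1,000. Sum = $53,200.
Difference $53,100 − $53,200 = −$100 applied to Quinlan: Quinlan becomes $12,700.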